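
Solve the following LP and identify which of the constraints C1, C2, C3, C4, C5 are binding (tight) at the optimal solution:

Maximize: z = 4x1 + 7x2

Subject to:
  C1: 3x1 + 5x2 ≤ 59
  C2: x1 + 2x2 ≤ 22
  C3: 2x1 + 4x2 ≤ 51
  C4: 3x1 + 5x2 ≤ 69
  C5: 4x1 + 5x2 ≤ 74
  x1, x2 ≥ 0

At x1 = 8, x2 = 7, compute slack b - a·x for each constraint:
  C1: 59 − 59 = 0  (binding)
  C2: 22 − 22 = 0  (binding)
  C3: 51 − 44 = 7  (slack)
  C4: 69 − 59 = 10  (slack)
  C5: 74 − 67 = 7  (slack)

Optimal: x1 = 8, x2 = 7
Binding: C1, C2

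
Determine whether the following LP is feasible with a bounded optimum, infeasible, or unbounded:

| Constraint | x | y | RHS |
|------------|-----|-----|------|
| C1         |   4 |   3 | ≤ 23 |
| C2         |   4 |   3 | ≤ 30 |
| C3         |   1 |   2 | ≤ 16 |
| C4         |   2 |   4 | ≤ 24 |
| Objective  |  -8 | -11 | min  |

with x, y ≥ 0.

Feasible with a bounded optimal solution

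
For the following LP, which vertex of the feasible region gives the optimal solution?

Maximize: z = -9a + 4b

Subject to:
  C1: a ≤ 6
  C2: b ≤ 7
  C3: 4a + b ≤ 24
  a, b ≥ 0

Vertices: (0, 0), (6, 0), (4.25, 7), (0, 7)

Evaluate the objective at each vertex of the feasible region:
  z(0, 0) = 0
  z(6, 0) = -54
  z(4.25, 7) = -10.25
  z(0, 7) = 28  ←
The maximum is at a = 0, b = 7.

(0, 7)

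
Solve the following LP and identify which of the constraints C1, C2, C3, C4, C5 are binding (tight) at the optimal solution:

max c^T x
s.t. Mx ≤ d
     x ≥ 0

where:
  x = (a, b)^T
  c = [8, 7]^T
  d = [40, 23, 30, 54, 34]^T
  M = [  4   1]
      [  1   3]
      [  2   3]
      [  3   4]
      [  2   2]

At a = 9, b = 4, compute slack b - a·x for each constraint:
  C1: 40 − 40 = 0  (binding)
  C2: 23 − 21 = 2  (slack)
  C3: 30 − 30 = 0  (binding)
  C4: 54 − 43 = 11  (slack)
  C5: 34 − 26 = 8  (slack)

Optimal: a = 9, b = 4
Binding: C1, C3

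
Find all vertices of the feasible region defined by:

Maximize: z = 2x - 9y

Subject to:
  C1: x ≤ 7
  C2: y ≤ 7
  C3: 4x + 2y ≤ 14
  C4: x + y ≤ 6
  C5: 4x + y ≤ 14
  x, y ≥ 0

(0, 0), (3.5, 0), (1, 5), (0, 6)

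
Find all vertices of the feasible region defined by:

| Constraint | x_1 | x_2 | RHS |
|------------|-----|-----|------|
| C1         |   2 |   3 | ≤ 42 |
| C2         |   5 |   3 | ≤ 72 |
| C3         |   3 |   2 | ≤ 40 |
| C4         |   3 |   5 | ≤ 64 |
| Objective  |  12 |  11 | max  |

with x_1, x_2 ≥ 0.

(0, 0), (13.33, 0), (8, 8), (0, 12.8)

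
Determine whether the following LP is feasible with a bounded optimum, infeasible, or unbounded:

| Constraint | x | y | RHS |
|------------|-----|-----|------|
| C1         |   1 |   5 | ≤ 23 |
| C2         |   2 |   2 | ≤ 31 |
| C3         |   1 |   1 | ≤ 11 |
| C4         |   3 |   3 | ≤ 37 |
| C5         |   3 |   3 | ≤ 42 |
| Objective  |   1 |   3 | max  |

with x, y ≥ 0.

Feasible with a bounded optimal solution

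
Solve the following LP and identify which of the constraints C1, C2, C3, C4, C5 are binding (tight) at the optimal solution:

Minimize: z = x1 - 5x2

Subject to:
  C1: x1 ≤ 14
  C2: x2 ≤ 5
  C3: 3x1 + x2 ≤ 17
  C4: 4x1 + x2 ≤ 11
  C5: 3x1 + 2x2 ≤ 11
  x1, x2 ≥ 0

At x1 = 0, x2 = 5, compute slack b - a·x for each constraint:
  C1: 14 − 0 = 14  (slack)
  C2: 5 − 5 = 0  (binding)
  C3: 17 − 5 = 12  (slack)
  C4: 11 − 5 = 6  (slack)
  C5: 11 − 10 = 1  (slack)

Optimal: x1 = 0, x2 = 5
Binding: C2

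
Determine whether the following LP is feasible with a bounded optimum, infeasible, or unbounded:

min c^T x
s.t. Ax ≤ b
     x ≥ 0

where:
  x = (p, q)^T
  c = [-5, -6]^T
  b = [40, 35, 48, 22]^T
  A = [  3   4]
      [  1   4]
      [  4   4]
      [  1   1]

Feasible with a bounded optimal solution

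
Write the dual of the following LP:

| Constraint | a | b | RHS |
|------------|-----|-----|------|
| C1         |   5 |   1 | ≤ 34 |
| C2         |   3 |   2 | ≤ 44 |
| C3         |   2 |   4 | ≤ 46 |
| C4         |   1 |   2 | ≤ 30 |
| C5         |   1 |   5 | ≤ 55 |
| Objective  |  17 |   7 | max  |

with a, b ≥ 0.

Primal max cᵀx s.t. Ax ≤ b, x ≥ 0  →  Dual min bᵀy s.t. Aᵀy ≥ c, y ≥ 0.

Minimize: z = 34y1 + 44y2 + 46y3 + 30y4 + 55y5

Subject to:
  5y1 + 3y2 + 2y3 + y4 + y5 ≥ 17
  y1 + 2y2 + 4y3 + 2y4 + 5y5 ≥ 7
  y1, y2, y3, y4, y5 ≥ 0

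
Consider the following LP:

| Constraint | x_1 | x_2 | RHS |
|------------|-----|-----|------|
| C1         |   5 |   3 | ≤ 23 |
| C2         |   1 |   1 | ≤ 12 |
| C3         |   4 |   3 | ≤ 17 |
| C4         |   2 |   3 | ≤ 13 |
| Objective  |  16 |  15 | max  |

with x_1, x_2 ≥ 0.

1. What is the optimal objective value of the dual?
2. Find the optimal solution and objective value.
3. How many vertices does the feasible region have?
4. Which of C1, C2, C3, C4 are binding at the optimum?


1. 77
2. x_1 = 2, x_2 = 3, z = 77
3. 4
4. C3, C4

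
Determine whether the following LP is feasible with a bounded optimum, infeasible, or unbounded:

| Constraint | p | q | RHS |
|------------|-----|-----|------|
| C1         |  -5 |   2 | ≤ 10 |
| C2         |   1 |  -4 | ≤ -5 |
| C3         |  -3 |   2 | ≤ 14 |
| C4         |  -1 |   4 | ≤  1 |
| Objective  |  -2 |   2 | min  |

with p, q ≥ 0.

Infeasible (no feasible solution exists)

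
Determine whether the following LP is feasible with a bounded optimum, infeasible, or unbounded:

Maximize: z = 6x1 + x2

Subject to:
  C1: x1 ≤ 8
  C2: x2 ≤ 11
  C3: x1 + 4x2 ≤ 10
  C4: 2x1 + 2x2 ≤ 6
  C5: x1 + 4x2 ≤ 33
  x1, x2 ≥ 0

Feasible with a bounded optimal solution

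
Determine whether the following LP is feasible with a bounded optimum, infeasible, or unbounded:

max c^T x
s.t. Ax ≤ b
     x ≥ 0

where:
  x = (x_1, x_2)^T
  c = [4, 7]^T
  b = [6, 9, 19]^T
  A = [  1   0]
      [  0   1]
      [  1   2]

Feasible with a bounded optimal solution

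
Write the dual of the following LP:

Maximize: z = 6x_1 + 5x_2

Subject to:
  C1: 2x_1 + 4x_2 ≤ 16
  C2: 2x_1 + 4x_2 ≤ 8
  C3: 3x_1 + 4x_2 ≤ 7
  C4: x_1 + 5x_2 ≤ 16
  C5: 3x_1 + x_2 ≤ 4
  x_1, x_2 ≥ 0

Primal max cᵀx s.t. Ax ≤ b, x ≥ 0  →  Dual min bᵀy s.t. Aᵀy ≥ c, y ≥ 0.

Minimize: z = 16y1 + 8y2 + 7y3 + 16y4 + 4y5

Subject to:
  2y1 + 2y2 + 3y3 + y4 + 3y5 ≥ 6
  4y1 + 4y2 + 4y3 + 5y4 + y5 ≥ 5
  y1, y2, y3, y4, y5 ≥ 0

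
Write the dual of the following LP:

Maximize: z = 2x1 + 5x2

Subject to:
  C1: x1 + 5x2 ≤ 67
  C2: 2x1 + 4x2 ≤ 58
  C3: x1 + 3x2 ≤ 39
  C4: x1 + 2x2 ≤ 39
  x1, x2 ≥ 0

Primal max cᵀx s.t. Ax ≤ b, x ≥ 0  →  Dual min bᵀy s.t. Aᵀy ≥ c, y ≥ 0.

Minimize: z = 67y1 + 58y2 + 39y3 + 39y4

Subject to:
  y1 + 2y2 + y3 + y4 ≥ 2
  5y1 + 4y2 + 3y3 + 2y4 ≥ 5
  y1, y2, y3, y4 ≥ 0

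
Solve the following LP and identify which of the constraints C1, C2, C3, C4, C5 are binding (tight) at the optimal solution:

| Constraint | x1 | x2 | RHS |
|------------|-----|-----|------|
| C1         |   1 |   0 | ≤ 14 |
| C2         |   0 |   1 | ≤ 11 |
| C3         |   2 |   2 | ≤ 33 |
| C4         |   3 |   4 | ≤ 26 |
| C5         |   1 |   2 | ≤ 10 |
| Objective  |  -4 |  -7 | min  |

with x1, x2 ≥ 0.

At x1 = 6, x2 = 2, compute slack b - a·x for each constraint:
  C1: 14 − 6 = 8  (slack)
  C2: 11 − 2 = 9  (slack)
  C3: 33 − 16 = 17  (slack)
  C4: 26 − 26 = 0  (binding)
  C5: 10 − 10 = 0  (binding)

Optimal: x1 = 6, x2 = 2
Binding: C4, C5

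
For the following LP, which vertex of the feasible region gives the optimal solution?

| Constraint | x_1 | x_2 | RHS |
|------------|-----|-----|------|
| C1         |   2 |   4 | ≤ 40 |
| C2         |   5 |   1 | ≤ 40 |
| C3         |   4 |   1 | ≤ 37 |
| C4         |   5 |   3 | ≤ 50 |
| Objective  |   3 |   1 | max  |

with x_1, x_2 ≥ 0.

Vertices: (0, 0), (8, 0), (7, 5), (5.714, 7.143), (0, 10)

Evaluate the objective at each vertex of the feasible region:
  z(0, 0) = 0
  z(8, 0) = 24
  z(7, 5) = 26  ←
  z(5.714, 7.143) = 24.29
  z(0, 10) = 10
The maximum is at x_1 = 7, x_2 = 5.

(7, 5)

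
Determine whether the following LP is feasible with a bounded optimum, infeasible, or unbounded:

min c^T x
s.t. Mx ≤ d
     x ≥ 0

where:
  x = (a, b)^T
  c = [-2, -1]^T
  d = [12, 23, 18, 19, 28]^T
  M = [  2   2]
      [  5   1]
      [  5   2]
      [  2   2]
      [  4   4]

Feasible with a bounded optimal solution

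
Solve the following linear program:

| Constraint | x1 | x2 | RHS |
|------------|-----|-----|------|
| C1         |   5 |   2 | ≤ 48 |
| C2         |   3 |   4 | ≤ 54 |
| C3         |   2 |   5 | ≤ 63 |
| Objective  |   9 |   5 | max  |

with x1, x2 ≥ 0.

Evaluate the objective at each vertex of the feasible region:
  z(0, 0) = 0
  z(9.6, 0) = 86.4
  z(6, 9) = 99  ←
  z(2.571, 11.57) = 81
  z(0, 12.6) = 63
The maximum is at x1 = 6, x2 = 9.

x1 = 6, x2 = 9, z = 99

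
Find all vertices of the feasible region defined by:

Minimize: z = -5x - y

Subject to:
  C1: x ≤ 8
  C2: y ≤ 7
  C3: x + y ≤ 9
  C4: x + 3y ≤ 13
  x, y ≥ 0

(0, 0), (8, 0), (8, 1), (7, 2), (0, 4.333)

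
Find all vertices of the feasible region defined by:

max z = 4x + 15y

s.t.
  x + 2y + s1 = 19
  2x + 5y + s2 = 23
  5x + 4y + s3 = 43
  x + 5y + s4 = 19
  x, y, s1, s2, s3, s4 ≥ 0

(0, 0), (8.6, 0), (7.235, 1.706), (4, 3), (0, 3.8)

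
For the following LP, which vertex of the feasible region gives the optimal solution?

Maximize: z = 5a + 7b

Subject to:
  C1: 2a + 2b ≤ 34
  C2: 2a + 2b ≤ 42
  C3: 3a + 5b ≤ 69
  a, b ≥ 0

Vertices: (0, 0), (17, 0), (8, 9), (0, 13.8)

Evaluate the objective at each vertex of the feasible region:
  z(0, 0) = 0
  z(17, 0) = 85
  z(8, 9) = 103  ←
  z(0, 13.8) = 96.6
The maximum is at a = 8, b = 9.

(8, 9)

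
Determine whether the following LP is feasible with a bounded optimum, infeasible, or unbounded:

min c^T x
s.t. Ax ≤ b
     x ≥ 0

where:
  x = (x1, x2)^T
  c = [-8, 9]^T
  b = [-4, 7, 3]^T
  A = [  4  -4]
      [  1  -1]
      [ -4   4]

Infeasible (no feasible solution exists)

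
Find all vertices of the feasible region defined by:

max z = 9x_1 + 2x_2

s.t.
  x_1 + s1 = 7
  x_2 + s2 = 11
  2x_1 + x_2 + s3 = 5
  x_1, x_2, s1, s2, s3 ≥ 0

(0, 0), (2.5, 0), (0, 5)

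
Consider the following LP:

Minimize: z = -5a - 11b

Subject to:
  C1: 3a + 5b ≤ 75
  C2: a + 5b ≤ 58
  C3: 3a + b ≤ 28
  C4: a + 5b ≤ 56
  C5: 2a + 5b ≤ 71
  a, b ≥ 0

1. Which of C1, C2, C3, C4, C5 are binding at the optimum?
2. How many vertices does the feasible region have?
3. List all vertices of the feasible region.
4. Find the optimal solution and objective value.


1. C3, C4
2. 4
3. (0, 0), (9.333, 0), (6, 10), (0, 11.2)
4. a = 6, b = 10, z = -140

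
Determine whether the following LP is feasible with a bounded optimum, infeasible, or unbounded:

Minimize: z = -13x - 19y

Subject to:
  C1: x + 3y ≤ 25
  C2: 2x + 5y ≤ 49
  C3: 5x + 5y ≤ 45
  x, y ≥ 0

Feasible with a bounded optimal solution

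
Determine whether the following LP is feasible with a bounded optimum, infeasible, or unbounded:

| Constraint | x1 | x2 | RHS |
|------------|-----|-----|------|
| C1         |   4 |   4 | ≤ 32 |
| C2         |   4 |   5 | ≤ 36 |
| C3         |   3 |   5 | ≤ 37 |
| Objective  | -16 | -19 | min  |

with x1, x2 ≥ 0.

Feasible with a bounded optimal solution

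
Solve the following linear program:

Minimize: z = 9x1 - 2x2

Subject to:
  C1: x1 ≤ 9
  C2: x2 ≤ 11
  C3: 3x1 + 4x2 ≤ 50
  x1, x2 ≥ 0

Evaluate the objective at each vertex of the feasible region:
  z(0, 0) = 0
  z(9, 0) = 81
  z(9, 5.75) = 69.5
  z(2, 11) = -4
  z(0, 11) = -22  ←
The minimum is at x1 = 0, x2 = 11.

x1 = 0, x2 = 11, z = -22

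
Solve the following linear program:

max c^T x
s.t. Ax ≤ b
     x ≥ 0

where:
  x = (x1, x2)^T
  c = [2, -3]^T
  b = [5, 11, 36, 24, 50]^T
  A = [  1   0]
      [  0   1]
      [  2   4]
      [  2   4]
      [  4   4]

Evaluate the objective at each vertex of the feasible region:
  z(0, 0) = 0
  z(5, 0) = 10  ←
  z(5, 3.5) = -0.5
  z(0, 6) = -18
The maximum is at x1 = 5, x2 = 0.

x1 = 5, x2 = 0, z = 10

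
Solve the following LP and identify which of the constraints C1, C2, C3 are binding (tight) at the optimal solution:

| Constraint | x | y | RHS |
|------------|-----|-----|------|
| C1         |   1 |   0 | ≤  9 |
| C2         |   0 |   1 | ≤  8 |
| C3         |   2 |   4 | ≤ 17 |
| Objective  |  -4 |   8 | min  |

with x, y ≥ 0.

At x = 8.5, y = 0, compute slack b - a·x for each constraint:
  C1: 9 − 8.5 = 0.5  (slack)
  C2: 8 − 0 = 8  (slack)
  C3: 17 − 17 = 0  (binding)

Optimal: x = 8.5, y = 0
Binding: C3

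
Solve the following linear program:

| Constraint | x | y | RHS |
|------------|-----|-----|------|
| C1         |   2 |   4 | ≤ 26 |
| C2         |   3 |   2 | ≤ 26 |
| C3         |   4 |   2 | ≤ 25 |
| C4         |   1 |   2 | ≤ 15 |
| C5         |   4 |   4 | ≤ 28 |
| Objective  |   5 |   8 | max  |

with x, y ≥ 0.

Evaluate the objective at each vertex of the feasible region:
  z(0, 0) = 0
  z(6.25, 0) = 31.25
  z(5.5, 1.5) = 39.5
  z(1, 6) = 53  ←
  z(0, 6.5) = 52
The maximum is at x = 1, y = 6.

x = 1, y = 6, z = 53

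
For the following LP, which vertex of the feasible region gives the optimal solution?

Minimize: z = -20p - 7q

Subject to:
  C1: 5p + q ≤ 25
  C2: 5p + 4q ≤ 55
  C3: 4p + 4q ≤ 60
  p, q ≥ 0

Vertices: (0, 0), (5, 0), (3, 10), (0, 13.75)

Evaluate the objective at each vertex of the feasible region:
  z(0, 0) = 0
  z(5, 0) = -100
  z(3, 10) = -130  ←
  z(0, 13.75) = -96.25
The minimum is at p = 3, q = 10.

(3, 10)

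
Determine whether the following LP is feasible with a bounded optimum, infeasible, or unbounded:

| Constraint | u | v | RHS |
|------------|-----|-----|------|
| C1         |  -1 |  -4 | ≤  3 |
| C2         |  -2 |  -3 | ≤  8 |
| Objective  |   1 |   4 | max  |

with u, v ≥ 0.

Unbounded (objective can increase without bound)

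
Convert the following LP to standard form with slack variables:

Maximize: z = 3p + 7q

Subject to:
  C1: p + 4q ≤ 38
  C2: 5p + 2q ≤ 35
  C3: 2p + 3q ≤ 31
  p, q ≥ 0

max z = 3p + 7q

s.t.
  p + 4q + s1 = 38
  5p + 2q + s2 = 35
  2p + 3q + s3 = 31
  p, q, s1, s2, s3 ≥ 0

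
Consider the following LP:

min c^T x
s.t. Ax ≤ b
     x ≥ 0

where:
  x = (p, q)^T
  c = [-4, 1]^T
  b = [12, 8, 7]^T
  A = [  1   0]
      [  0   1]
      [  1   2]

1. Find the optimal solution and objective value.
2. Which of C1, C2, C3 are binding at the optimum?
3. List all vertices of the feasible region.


1. p = 7, q = 0, z = -28
2. C3
3. (0, 0), (7, 0), (0, 3.5)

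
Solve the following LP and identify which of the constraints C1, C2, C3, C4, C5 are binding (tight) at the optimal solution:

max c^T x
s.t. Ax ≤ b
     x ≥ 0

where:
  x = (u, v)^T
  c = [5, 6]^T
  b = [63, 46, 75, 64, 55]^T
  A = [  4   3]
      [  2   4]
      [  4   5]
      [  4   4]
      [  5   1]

At u = 9, v = 7, compute slack b - a·x for each constraint:
  C1: 63 − 57 = 6  (slack)
  C2: 46 − 46 = 0  (binding)
  C3: 75 − 71 = 4  (slack)
  C4: 64 − 64 = 0  (binding)
  C5: 55 − 52 = 3  (slack)

Optimal: u = 9, v = 7
Binding: C2, C4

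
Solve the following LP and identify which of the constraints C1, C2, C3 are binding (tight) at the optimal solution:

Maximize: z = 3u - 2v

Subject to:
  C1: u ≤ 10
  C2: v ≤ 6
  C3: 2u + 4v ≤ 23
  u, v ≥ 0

At u = 10, v = 0, compute slack b - a·x for each constraint:
  C1: 10 − 10 = 0  (binding)
  C2: 6 − 0 = 6  (slack)
  C3: 23 − 20 = 3  (slack)

Optimal: u = 10, v = 0
Binding: C1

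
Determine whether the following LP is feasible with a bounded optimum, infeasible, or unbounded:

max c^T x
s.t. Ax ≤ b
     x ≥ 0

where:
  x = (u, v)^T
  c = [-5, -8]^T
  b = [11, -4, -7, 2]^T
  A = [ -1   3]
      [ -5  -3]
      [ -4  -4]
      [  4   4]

Infeasible (no feasible solution exists)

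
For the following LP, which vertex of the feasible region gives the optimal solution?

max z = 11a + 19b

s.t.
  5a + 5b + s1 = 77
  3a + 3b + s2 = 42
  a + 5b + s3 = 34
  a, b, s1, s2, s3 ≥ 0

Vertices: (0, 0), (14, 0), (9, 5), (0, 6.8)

Evaluate the objective at each vertex of the feasible region:
  z(0, 0) = 0
  z(14, 0) = 154
  z(9, 5) = 194  ←
  z(0, 6.8) = 129.2
The maximum is at a = 9, b = 5.

(9, 5)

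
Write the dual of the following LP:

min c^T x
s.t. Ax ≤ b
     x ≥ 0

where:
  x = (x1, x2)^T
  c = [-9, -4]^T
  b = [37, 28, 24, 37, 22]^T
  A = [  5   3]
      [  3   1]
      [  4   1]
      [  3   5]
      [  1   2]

Primal min cᵀx s.t. Ax ≤ b, x ≥ 0  →  Dual max −bᵀy s.t. Aᵀy ≥ −c, y ≥ 0.

Maximize: z = -37y1 - 28y2 - 24y3 - 37y4 - 22y5

Subject to:
  5y1 + 3y2 + 4y3 + 3y4 + y5 ≥ 9
  3y1 + y2 + y3 + 5y4 + 2y5 ≥ 4
  y1, y2, y3, y4, y5 ≥ 0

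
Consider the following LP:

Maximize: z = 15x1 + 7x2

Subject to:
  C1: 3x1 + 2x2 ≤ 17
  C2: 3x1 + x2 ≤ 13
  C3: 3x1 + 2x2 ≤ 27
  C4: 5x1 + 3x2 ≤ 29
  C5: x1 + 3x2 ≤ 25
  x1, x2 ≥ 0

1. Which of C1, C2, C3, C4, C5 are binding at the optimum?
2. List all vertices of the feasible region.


1. C1, C2
2. (0, 0), (4.333, 0), (3, 4), (0.1429, 8.286), (0, 8.333)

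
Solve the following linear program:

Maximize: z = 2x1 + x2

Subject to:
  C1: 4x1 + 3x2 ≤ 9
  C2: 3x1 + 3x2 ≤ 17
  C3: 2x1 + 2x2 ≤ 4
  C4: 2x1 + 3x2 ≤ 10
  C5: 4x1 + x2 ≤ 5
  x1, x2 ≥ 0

Evaluate the objective at each vertex of the feasible region:
  z(0, 0) = 0
  z(1.25, 0) = 2.5
  z(1, 1) = 3  ←
  z(0, 2) = 2
The maximum is at x1 = 1, x2 = 1.

x1 = 1, x2 = 1, z = 3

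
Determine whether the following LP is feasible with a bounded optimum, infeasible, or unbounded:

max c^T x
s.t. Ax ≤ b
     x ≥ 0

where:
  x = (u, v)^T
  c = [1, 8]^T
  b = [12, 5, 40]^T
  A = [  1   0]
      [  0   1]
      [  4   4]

Feasible with a bounded optimal solution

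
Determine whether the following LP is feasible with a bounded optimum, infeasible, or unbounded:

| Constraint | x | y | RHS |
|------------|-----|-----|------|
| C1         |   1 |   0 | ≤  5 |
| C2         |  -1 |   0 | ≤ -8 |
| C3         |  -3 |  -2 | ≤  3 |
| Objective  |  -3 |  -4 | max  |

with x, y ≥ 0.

Infeasible (no feasible solution exists)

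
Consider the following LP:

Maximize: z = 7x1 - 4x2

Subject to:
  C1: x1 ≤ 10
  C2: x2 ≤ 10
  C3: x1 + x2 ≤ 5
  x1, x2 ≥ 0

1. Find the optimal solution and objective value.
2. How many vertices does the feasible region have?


1. x1 = 5, x2 = 0, z = 35
2. 3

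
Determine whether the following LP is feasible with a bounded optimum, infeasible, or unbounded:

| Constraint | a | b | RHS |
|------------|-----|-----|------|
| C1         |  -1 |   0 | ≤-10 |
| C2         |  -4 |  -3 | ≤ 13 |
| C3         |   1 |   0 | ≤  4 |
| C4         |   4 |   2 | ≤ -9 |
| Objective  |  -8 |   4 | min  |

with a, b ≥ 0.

Infeasible (no feasible solution exists)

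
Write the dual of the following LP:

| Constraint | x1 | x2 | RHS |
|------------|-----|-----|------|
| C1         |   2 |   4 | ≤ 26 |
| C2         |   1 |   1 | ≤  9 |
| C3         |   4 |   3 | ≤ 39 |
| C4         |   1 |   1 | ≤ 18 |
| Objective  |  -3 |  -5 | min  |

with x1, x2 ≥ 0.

Primal min cᵀx s.t. Ax ≤ b, x ≥ 0  →  Dual max −bᵀy s.t. Aᵀy ≥ −c, y ≥ 0.

Maximize: z = -26y1 - 9y2 - 39y3 - 18y4

Subject to:
  2y1 + y2 + 4y3 + y4 ≥ 3
  4y1 + y2 + 3y3 + y4 ≥ 5
  y1, y2, y3, y4 ≥ 0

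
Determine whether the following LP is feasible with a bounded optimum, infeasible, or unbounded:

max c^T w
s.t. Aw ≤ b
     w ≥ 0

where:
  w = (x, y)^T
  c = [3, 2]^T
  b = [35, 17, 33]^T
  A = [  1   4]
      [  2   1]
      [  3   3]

Feasible with a bounded optimal solution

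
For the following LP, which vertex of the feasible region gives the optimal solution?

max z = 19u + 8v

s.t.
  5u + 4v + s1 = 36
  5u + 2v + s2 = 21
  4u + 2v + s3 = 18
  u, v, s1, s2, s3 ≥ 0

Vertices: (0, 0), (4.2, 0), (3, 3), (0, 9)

Evaluate the objective at each vertex of the feasible region:
  z(0, 0) = 0
  z(4.2, 0) = 79.8
  z(3, 3) = 81  ←
  z(0, 9) = 72
The maximum is at u = 3, v = 3.

(3, 3)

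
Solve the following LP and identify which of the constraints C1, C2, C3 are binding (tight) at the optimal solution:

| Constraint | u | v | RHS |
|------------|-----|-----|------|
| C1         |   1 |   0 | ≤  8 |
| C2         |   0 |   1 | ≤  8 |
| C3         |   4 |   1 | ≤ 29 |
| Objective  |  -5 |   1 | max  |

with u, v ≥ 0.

At u = 0, v = 8, compute slack b - a·x for each constraint:
  C1: 8 − 0 = 8  (slack)
  C2: 8 − 8 = 0  (binding)
  C3: 29 − 8 = 21  (slack)

Optimal: u = 0, v = 8
Binding: C2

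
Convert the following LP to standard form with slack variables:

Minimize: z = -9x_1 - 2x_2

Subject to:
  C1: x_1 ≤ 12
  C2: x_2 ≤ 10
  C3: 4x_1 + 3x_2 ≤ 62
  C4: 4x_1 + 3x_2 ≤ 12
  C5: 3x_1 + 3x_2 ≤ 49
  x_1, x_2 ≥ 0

min z = -9x_1 - 2x_2

s.t.
  x_1 + s1 = 12
  x_2 + s2 = 10
  4x_1 + 3x_2 + s3 = 62
  4x_1 + 3x_2 + s4 = 12
  3x_1 + 3x_2 + s5 = 49
  x_1, x_2, s1, s2, s3, s4, s5 ≥ 0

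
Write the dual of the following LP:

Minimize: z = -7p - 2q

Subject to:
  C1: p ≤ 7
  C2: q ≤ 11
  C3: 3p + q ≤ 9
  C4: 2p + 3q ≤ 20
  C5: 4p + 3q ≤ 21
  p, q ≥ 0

Primal min cᵀx s.t. Ax ≤ b, x ≥ 0  →  Dual max −bᵀy s.t. Aᵀy ≥ −c, y ≥ 0.

Maximize: z = -7y1 - 11y2 - 9y3 - 20y4 - 21y5

Subject to:
  y1 + 3y3 + 2y4 + 4y5 ≥ 7
  y2 + y3 + 3y4 + 3y5 ≥ 2
  y1, y2, y3, y4, y5 ≥ 0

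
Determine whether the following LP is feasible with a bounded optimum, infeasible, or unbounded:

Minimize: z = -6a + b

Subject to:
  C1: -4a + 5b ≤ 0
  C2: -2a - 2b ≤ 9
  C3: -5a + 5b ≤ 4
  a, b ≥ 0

Unbounded (objective can decrease without bound)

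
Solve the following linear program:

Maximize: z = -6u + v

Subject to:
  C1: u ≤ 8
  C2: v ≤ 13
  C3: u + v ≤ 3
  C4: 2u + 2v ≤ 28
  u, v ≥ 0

Evaluate the objective at each vertex of the feasible region:
  z(0, 0) = 0
  z(3, 0) = -18
  z(0, 3) = 3  ←
The maximum is at u = 0, v = 3.

u = 0, v = 3, z = 3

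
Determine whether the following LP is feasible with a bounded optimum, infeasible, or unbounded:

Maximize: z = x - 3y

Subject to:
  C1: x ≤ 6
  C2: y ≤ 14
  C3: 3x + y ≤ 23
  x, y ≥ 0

Feasible with a bounded optimal solution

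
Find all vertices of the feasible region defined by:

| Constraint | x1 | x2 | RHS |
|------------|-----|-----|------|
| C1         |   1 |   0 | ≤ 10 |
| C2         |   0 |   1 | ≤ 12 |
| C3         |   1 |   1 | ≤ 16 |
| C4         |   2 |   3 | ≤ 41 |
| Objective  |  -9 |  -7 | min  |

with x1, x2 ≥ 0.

(0, 0), (10, 0), (10, 6), (7, 9), (2.5, 12), (0, 12)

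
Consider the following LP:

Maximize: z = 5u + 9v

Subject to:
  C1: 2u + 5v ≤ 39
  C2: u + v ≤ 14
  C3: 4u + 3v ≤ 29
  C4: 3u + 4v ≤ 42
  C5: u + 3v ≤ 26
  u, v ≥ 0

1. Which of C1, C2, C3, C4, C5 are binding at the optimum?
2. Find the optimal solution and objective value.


1. C1, C3
2. u = 2, v = 7, z = 73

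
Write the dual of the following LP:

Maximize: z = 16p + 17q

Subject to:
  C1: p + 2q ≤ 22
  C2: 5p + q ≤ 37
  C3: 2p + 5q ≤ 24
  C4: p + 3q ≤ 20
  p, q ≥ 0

Primal max cᵀx s.t. Ax ≤ b, x ≥ 0  →  Dual min bᵀy s.t. Aᵀy ≥ c, y ≥ 0.

Minimize: z = 22y1 + 37y2 + 24y3 + 20y4

Subject to:
  y1 + 5y2 + 2y3 + y4 ≥ 16
  2y1 + y2 + 5y3 + 3y4 ≥ 17
  y1, y2, y3, y4 ≥ 0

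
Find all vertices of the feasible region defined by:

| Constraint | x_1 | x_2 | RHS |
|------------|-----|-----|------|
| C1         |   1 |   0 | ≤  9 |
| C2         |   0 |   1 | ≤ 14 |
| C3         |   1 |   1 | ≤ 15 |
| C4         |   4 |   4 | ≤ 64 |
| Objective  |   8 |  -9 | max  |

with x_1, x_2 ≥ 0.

(0, 0), (9, 0), (9, 6), (1, 14), (0, 14)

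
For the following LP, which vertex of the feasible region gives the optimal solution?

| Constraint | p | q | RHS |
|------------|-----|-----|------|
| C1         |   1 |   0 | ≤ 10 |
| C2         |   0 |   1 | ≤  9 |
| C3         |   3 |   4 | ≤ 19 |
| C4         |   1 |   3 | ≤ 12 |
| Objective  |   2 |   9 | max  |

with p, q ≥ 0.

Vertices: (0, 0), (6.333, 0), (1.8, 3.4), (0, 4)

Evaluate the objective at each vertex of the feasible region:
  z(0, 0) = 0
  z(6.333, 0) = 12.67
  z(1.8, 3.4) = 34.2
  z(0, 4) = 36  ←
The maximum is at p = 0, q = 4.

(0, 4)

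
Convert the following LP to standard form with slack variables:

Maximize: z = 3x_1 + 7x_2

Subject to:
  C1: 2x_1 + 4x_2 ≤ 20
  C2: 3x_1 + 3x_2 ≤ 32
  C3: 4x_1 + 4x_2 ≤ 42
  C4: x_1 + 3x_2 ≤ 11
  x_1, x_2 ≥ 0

max z = 3x_1 + 7x_2

s.t.
  2x_1 + 4x_2 + s1 = 20
  3x_1 + 3x_2 + s2 = 32
  4x_1 + 4x_2 + s3 = 42
  x_1 + 3x_2 + s4 = 11
  x_1, x_2, s1, s2, s3, s4 ≥ 0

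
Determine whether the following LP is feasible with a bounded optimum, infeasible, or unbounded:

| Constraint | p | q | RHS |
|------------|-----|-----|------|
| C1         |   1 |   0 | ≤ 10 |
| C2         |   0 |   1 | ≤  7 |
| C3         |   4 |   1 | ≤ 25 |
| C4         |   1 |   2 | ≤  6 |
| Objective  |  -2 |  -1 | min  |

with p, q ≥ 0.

Feasible with a bounded optimal solution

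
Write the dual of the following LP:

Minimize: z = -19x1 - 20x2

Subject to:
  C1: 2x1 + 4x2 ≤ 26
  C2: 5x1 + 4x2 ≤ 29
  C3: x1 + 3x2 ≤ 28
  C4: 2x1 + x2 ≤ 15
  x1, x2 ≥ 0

Primal min cᵀx s.t. Ax ≤ b, x ≥ 0  →  Dual max −bᵀy s.t. Aᵀy ≥ −c, y ≥ 0.

Maximize: z = -26y1 - 29y2 - 28y3 - 15y4

Subject to:
  2y1 + 5y2 + y3 + 2y4 ≥ 19
  4y1 + 4y2 + 3y3 + y4 ≥ 20
  y1, y2, y3, y4 ≥ 0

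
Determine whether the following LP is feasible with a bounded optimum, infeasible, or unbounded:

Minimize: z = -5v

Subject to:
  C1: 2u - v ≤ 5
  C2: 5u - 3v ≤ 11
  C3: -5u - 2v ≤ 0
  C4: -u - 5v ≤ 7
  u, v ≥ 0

Unbounded (objective can decrease without bound)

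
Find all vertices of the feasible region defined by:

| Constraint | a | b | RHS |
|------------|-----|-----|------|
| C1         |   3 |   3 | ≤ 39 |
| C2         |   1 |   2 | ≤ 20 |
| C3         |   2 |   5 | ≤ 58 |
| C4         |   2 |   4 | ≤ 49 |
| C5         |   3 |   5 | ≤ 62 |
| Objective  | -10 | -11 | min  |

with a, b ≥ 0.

(0, 0), (13, 0), (6, 7), (0, 10)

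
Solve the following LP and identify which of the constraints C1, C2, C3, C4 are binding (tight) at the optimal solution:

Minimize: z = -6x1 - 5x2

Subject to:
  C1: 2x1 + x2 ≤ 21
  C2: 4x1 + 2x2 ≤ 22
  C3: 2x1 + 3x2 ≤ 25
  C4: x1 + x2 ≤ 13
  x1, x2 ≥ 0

At x1 = 2, x2 = 7, compute slack b - a·x for each constraint:
  C1: 21 − 11 = 10  (slack)
  C2: 22 − 22 = 0  (binding)
  C3: 25 − 25 = 0  (binding)
  C4: 13 − 9 = 4  (slack)

Optimal: x1 = 2, x2 = 7
Binding: C2, C3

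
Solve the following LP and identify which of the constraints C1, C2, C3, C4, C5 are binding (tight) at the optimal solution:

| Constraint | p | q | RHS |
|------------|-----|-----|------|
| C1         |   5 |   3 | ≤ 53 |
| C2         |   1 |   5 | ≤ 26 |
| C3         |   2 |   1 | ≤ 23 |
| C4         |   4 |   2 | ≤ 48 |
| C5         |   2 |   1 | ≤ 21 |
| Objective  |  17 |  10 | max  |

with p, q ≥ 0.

At p = 10, q = 1, compute slack b - a·x for each constraint:
  C1: 53 − 53 = 0  (binding)
  C2: 26 − 15 = 11  (slack)
  C3: 23 − 21 = 2  (slack)
  C4: 48 − 42 = 6  (slack)
  C5: 21 − 21 = 0  (binding)

Optimal: p = 10, q = 1
Binding: C1, C5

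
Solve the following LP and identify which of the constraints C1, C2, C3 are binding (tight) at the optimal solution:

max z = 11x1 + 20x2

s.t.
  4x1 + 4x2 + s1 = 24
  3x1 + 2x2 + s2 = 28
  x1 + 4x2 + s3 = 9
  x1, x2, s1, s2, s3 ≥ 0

At x1 = 5, x2 = 1, compute slack b - a·x for each constraint:
  C1: 24 − 24 = 0  (binding)
  C2: 28 − 17 = 11  (slack)
  C3: 9 − 9 = 0  (binding)

Optimal: x1 = 5, x2 = 1
Binding: C1, C3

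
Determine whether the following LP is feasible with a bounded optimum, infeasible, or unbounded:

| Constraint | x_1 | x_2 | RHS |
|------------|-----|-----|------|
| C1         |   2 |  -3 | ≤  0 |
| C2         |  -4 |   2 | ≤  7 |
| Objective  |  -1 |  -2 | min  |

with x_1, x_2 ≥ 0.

Unbounded (objective can decrease without bound)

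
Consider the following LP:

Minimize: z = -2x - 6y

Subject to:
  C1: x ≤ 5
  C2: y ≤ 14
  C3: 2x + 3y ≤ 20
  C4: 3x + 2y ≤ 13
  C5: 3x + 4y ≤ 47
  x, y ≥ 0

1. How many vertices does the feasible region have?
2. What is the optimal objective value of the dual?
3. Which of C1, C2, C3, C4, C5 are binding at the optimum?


1. 3
2. -39
3. C4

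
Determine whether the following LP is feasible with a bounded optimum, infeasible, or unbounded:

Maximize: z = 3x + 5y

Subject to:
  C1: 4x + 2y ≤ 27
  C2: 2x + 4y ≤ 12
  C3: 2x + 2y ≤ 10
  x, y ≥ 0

Feasible with a bounded optimal solution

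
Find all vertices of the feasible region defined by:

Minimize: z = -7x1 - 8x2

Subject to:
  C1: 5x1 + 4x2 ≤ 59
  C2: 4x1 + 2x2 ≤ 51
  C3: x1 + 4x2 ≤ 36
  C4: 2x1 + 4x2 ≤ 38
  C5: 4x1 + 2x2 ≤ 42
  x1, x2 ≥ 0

(0, 0), (10.5, 0), (8.333, 4.333), (7, 6), (2, 8.5), (0, 9)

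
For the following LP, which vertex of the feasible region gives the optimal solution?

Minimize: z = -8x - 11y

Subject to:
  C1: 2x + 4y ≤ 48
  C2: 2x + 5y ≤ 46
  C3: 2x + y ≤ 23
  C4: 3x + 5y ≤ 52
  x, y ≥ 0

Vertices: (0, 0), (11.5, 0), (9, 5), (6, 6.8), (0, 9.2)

Evaluate the objective at each vertex of the feasible region:
  z(0, 0) = 0
  z(11.5, 0) = -92
  z(9, 5) = -127  ←
  z(6, 6.8) = -122.8
  z(0, 9.2) = -101.2
The minimum is at x = 9, y = 5.

(9, 5)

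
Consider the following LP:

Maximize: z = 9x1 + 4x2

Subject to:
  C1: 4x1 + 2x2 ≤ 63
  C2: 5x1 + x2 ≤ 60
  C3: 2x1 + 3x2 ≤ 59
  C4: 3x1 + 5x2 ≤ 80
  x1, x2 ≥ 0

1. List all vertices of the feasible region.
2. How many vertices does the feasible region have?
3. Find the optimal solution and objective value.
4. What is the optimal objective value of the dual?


1. (0, 0), (12, 0), (10, 10), (0, 16)
2. 4
3. x1 = 10, x2 = 10, z = 130
4. 130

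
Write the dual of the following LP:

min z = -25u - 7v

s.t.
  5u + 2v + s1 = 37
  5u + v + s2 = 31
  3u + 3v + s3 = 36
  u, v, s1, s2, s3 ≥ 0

Primal min cᵀx s.t. Ax ≤ b, x ≥ 0  →  Dual max −bᵀy s.t. Aᵀy ≥ −c, y ≥ 0.

Maximize: z = -37y1 - 31y2 - 36y3

Subject to:
  5y1 + 5y2 + 3y3 ≥ 25
  2y1 + y2 + 3y3 ≥ 7
  y1, y2, y3 ≥ 0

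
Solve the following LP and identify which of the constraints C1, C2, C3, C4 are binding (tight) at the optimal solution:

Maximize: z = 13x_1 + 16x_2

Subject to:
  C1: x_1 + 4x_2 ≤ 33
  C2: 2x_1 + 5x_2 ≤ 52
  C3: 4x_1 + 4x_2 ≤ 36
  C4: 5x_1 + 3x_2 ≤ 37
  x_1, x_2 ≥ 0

At x_1 = 1, x_2 = 8, compute slack b - a·x for each constraint:
  C1: 33 − 33 = 0  (binding)
  C2: 52 − 42 = 10  (slack)
  C3: 36 − 36 = 0  (binding)
  C4: 37 − 29 = 8  (slack)

Optimal: x_1 = 1, x_2 = 8
Binding: C1, C3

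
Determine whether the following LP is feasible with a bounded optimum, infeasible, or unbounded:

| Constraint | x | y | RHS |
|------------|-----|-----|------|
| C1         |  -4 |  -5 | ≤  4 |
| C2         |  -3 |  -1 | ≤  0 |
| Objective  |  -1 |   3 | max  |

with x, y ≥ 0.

Unbounded (objective can increase without bound)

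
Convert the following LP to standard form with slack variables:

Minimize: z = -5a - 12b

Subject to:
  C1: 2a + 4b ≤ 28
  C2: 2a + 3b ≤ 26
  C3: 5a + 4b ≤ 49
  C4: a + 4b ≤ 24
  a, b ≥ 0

min z = -5a - 12b

s.t.
  2a + 4b + s1 = 28
  2a + 3b + s2 = 26
  5a + 4b + s3 = 49
  a + 4b + s4 = 24
  a, b, s1, s2, s3, s4 ≥ 0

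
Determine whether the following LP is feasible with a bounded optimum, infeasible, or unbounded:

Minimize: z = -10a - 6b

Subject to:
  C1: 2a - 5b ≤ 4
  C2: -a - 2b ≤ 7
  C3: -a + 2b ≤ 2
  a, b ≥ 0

Unbounded (objective can decrease without bound)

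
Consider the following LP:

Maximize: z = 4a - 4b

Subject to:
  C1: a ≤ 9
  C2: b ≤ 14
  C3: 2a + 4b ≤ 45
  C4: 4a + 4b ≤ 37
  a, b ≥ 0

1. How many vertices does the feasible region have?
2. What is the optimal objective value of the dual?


1. 4
2. 36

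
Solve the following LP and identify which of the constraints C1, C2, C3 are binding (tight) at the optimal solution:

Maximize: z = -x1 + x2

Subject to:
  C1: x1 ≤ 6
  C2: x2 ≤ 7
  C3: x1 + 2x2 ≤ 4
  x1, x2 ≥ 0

At x1 = 0, x2 = 2, compute slack b - a·x for each constraint:
  C1: 6 − 0 = 6  (slack)
  C2: 7 − 2 = 5  (slack)
  C3: 4 − 4 = 0  (binding)

Optimal: x1 = 0, x2 = 2
Binding: C3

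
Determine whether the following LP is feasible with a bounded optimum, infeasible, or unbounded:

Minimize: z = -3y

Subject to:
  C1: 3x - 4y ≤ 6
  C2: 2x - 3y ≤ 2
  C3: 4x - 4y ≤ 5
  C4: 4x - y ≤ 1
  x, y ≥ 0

Unbounded (objective can decrease without bound)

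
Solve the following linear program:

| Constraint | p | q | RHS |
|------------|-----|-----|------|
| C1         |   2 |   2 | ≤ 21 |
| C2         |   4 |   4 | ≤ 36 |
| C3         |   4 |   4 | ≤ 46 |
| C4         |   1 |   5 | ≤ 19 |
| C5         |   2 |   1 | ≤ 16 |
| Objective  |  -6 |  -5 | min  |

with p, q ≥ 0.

Evaluate the objective at each vertex of the feasible region:
  z(0, 0) = 0
  z(8, 0) = -48
  z(7, 2) = -52  ←
  z(6.5, 2.5) = -51.5
  z(0, 3.8) = -19
The minimum is at p = 7, q = 2.

p = 7, q = 2, z = -52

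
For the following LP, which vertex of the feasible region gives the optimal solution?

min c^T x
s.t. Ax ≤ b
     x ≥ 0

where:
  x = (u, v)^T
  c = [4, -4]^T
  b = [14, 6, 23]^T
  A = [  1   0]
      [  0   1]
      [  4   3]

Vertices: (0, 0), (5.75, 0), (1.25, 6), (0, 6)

Evaluate the objective at each vertex of the feasible region:
  z(0, 0) = 0
  z(5.75, 0) = 23
  z(1.25, 6) = -19
  z(0, 6) = -24  ←
The minimum is at u = 0, v = 6.

(0, 6)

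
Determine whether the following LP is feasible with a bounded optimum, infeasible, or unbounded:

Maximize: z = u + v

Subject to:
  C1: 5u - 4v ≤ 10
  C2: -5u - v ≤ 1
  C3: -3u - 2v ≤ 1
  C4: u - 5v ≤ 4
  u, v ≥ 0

Unbounded (objective can increase without bound)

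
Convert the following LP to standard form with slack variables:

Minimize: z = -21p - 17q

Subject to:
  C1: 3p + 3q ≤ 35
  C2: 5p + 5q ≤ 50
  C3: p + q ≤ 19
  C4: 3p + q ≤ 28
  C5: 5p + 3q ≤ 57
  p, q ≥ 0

min z = -21p - 17q

s.t.
  3p + 3q + s1 = 35
  5p + 5q + s2 = 50
  p + q + s3 = 19
  3p + q + s4 = 28
  5p + 3q + s5 = 57
  p, q, s1, s2, s3, s4, s5 ≥ 0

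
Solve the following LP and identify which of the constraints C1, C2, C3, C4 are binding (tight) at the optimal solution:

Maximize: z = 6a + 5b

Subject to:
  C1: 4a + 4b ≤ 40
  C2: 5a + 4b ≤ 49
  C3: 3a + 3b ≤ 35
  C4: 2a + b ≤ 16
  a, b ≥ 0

At a = 6, b = 4, compute slack b - a·x for each constraint:
  C1: 40 − 40 = 0  (binding)
  C2: 49 − 46 = 3  (slack)
  C3: 35 − 30 = 5  (slack)
  C4: 16 − 16 = 0  (binding)

Optimal: a = 6, b = 4
Binding: C1, C4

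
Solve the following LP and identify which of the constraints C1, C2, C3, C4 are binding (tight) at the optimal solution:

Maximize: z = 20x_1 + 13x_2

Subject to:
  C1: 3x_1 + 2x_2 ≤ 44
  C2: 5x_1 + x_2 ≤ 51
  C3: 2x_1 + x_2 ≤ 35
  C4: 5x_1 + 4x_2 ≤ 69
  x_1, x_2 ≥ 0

At x_1 = 9, x_2 = 6, compute slack b - a·x for each constraint:
  C1: 44 − 39 = 5  (slack)
  C2: 51 − 51 = 0  (binding)
  C3: 35 − 24 = 11  (slack)
  C4: 69 − 69 = 0  (binding)

Optimal: x_1 = 9, x_2 = 6
Binding: C2, C4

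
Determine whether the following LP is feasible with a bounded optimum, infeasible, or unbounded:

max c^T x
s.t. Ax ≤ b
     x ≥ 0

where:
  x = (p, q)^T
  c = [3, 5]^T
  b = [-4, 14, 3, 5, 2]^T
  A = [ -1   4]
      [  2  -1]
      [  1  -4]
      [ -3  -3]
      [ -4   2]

Infeasible (no feasible solution exists)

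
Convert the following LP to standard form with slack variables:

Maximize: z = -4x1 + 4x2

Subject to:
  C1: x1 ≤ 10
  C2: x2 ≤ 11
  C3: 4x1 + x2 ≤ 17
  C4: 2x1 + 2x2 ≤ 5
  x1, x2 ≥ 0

max z = -4x1 + 4x2

s.t.
  x1 + s1 = 10
  x2 + s2 = 11
  4x1 + x2 + s3 = 17
  2x1 + 2x2 + s4 = 5
  x1, x2, s1, s2, s3, s4 ≥ 0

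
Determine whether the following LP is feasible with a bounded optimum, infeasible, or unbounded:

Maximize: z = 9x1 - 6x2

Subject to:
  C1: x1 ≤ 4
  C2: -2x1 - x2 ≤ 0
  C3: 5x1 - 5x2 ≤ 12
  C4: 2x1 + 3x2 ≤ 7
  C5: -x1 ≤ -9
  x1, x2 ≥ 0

Infeasible (no feasible solution exists)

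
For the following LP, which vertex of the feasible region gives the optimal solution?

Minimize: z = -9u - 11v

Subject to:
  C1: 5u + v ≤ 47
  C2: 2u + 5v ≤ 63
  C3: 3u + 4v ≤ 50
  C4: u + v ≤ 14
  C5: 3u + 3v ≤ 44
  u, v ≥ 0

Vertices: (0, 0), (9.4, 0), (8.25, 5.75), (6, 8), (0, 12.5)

Evaluate the objective at each vertex of the feasible region:
  z(0, 0) = 0
  z(9.4, 0) = -84.6
  z(8.25, 5.75) = -137.5
  z(6, 8) = -142  ←
  z(0, 12.5) = -137.5
The minimum is at u = 6, v = 8.

(6, 8)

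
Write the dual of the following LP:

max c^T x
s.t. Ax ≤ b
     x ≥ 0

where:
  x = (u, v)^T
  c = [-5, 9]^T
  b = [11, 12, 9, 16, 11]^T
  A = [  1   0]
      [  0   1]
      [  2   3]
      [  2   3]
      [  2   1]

Primal max cᵀx s.t. Ax ≤ b, x ≥ 0  →  Dual min bᵀy s.t. Aᵀy ≥ c, y ≥ 0.

Minimize: z = 11y1 + 12y2 + 9y3 + 16y4 + 11y5

Subject to:
  y1 + 2y3 + 2y4 + 2y5 ≥ -5
  y2 + 3y3 + 3y4 + y5 ≥ 9
  y1, y2, y3, y4, y5 ≥ 0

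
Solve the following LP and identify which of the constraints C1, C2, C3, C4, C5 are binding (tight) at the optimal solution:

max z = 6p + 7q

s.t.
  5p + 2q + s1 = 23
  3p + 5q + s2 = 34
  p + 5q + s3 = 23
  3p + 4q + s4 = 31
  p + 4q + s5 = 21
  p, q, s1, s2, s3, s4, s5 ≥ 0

At p = 3, q = 4, compute slack b - a·x for each constraint:
  C1: 23 − 23 = 0  (binding)
  C2: 34 − 29 = 5  (slack)
  C3: 23 − 23 = 0  (binding)
  C4: 31 − 25 = 6  (slack)
  C5: 21 − 19 = 2  (slack)

Optimal: p = 3, q = 4
Binding: C1, C3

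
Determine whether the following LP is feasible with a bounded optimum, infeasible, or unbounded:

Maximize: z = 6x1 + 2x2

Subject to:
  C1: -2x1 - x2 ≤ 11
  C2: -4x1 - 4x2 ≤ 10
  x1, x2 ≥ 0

Unbounded (objective can increase without bound)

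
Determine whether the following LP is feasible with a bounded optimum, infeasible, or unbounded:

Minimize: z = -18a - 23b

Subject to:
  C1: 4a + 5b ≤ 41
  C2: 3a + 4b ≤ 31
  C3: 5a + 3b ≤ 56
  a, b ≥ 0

Feasible with a bounded optimal solution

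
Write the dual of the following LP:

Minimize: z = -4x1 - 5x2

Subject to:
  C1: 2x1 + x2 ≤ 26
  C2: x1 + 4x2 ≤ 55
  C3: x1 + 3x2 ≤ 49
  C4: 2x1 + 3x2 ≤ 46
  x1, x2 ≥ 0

Primal min cᵀx s.t. Ax ≤ b, x ≥ 0  →  Dual max −bᵀy s.t. Aᵀy ≥ −c, y ≥ 0.

Maximize: z = -26y1 - 55y2 - 49y3 - 46y4

Subject to:
  2y1 + y2 + y3 + 2y4 ≥ 4
  y1 + 4y2 + 3y3 + 3y4 ≥ 5
  y1, y2, y3, y4 ≥ 0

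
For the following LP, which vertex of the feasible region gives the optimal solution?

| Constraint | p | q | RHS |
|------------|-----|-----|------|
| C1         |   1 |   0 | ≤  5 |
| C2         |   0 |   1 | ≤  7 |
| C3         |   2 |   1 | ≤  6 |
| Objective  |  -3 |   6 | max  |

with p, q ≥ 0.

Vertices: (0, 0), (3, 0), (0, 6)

Evaluate the objective at each vertex of the feasible region:
  z(0, 0) = 0
  z(3, 0) = -9
  z(0, 6) = 36  ←
The maximum is at p = 0, q = 6.

(0, 6)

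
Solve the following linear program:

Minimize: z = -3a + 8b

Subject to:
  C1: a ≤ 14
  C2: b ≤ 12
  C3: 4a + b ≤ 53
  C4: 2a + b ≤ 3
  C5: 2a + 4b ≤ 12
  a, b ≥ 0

Evaluate the objective at each vertex of the feasible region:
  z(0, 0) = 0
  z(1.5, 0) = -4.5  ←
  z(0, 3) = 24
The minimum is at a = 1.5, b = 0.

a = 1.5, b = 0, z = -4.5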